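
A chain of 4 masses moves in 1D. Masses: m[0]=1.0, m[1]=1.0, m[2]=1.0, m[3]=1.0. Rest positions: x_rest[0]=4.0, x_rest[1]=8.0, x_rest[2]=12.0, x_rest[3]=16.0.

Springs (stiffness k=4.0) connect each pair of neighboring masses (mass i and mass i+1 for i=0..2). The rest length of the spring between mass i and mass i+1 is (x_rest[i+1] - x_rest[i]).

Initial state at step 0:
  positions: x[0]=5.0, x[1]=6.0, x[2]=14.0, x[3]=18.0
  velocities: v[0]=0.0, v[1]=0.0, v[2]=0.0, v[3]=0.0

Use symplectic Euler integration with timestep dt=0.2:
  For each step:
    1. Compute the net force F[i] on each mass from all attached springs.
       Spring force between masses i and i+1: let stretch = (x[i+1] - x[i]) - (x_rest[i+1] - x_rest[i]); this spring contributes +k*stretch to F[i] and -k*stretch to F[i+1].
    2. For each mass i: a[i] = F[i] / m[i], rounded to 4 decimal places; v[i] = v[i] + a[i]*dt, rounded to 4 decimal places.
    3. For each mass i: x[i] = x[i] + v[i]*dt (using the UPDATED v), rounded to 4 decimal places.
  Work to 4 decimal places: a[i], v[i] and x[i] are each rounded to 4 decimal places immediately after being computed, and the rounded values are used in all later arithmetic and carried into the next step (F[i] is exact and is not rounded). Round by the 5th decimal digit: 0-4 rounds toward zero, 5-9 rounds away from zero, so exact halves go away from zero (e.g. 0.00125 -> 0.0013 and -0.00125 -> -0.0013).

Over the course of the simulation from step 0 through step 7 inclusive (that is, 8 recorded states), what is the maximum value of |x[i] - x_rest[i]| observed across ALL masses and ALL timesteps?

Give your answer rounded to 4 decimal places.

Answer: 2.9128

Derivation:
Step 0: x=[5.0000 6.0000 14.0000 18.0000] v=[0.0000 0.0000 0.0000 0.0000]
Step 1: x=[4.5200 7.1200 13.3600 18.0000] v=[-2.4000 5.6000 -3.2000 0.0000]
Step 2: x=[3.8160 8.8224 12.4640 17.8976] v=[-3.5200 8.5120 -4.4800 -0.5120]
Step 3: x=[3.2730 10.3064 11.8547 17.5658] v=[-2.7149 7.4202 -3.0464 -1.6589]
Step 4: x=[3.2154 10.9128 11.9115 16.9602] v=[-0.2882 3.0321 0.2838 -3.0278]
Step 5: x=[3.7493 10.4474 12.6163 16.1868] v=[2.6697 -2.3269 3.5238 -3.8668]
Step 6: x=[4.7149 9.2573 13.5453 15.4822] v=[4.8282 -5.9503 4.6451 -3.5232]
Step 7: x=[5.7673 8.0265 14.0981 15.1077] v=[5.2621 -6.1538 2.7642 -1.8727]
Max displacement = 2.9128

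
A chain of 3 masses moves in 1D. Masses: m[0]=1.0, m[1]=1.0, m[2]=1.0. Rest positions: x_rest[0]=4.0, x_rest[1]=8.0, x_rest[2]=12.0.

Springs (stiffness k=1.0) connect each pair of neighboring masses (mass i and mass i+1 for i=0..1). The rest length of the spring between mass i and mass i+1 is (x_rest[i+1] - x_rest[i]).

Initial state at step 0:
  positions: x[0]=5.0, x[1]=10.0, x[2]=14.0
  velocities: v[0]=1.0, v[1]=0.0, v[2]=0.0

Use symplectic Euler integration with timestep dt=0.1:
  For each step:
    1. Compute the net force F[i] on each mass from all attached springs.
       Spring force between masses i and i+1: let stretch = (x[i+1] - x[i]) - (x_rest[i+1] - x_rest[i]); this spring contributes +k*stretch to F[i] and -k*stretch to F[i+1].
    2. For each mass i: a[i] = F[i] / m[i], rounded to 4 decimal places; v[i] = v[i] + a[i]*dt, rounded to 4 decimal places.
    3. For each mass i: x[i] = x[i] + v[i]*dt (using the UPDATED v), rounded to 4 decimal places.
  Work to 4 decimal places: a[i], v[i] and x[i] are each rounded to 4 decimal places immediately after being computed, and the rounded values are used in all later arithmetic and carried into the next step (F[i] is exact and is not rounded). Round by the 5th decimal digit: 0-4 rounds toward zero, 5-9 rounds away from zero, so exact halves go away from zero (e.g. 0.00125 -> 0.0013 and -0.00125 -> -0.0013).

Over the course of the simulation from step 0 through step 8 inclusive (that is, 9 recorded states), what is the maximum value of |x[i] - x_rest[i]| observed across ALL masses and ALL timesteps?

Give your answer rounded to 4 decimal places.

Step 0: x=[5.0000 10.0000 14.0000] v=[1.0000 0.0000 0.0000]
Step 1: x=[5.1100 9.9900 14.0000] v=[1.1000 -0.1000 0.0000]
Step 2: x=[5.2288 9.9713 13.9999] v=[1.1880 -0.1870 -0.0010]
Step 3: x=[5.3550 9.9455 13.9995] v=[1.2623 -0.2584 -0.0039]
Step 4: x=[5.4871 9.9143 13.9986] v=[1.3214 -0.3121 -0.0093]
Step 5: x=[5.6235 9.8797 13.9968] v=[1.3641 -0.3464 -0.0177]
Step 6: x=[5.7625 9.8437 13.9939] v=[1.3897 -0.3603 -0.0294]
Step 7: x=[5.9023 9.8084 13.9895] v=[1.3978 -0.3534 -0.0444]
Step 8: x=[6.0411 9.7758 13.9833] v=[1.3884 -0.3259 -0.0625]
Max displacement = 2.0411

Answer: 2.0411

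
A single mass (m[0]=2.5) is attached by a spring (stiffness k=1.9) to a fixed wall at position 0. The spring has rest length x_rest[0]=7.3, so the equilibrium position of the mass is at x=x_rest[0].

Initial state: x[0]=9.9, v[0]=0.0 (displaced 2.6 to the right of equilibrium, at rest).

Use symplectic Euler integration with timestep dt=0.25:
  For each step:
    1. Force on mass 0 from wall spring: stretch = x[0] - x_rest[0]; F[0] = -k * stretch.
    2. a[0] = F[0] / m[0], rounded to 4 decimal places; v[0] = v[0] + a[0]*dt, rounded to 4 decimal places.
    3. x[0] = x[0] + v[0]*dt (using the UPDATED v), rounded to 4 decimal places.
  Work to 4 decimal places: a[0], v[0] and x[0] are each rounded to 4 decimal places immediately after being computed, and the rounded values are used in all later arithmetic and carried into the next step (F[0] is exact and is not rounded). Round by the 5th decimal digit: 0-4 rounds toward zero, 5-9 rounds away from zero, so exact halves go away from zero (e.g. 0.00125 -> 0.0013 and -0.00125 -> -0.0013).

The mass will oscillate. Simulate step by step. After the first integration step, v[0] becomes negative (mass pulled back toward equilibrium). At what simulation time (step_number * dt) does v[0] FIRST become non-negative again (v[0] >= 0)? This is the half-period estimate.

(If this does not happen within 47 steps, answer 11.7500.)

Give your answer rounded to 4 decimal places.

Answer: 3.7500

Derivation:
Step 0: x=[9.9000] v=[0.0000]
Step 1: x=[9.7765] v=[-0.4940]
Step 2: x=[9.5354] v=[-0.9645]
Step 3: x=[9.1881] v=[-1.3892]
Step 4: x=[8.7511] v=[-1.7480]
Step 5: x=[8.2452] v=[-2.0237]
Step 6: x=[7.6944] v=[-2.2033]
Step 7: x=[7.1249] v=[-2.2782]
Step 8: x=[6.5637] v=[-2.2449]
Step 9: x=[6.0375] v=[-2.1050]
Step 10: x=[5.5712] v=[-1.8651]
Step 11: x=[5.1871] v=[-1.5366]
Step 12: x=[4.9033] v=[-1.1352]
Step 13: x=[4.7334] v=[-0.6798]
Step 14: x=[4.6854] v=[-0.1922]
Step 15: x=[4.7616] v=[0.3046]
First v>=0 after going negative at step 15, time=3.7500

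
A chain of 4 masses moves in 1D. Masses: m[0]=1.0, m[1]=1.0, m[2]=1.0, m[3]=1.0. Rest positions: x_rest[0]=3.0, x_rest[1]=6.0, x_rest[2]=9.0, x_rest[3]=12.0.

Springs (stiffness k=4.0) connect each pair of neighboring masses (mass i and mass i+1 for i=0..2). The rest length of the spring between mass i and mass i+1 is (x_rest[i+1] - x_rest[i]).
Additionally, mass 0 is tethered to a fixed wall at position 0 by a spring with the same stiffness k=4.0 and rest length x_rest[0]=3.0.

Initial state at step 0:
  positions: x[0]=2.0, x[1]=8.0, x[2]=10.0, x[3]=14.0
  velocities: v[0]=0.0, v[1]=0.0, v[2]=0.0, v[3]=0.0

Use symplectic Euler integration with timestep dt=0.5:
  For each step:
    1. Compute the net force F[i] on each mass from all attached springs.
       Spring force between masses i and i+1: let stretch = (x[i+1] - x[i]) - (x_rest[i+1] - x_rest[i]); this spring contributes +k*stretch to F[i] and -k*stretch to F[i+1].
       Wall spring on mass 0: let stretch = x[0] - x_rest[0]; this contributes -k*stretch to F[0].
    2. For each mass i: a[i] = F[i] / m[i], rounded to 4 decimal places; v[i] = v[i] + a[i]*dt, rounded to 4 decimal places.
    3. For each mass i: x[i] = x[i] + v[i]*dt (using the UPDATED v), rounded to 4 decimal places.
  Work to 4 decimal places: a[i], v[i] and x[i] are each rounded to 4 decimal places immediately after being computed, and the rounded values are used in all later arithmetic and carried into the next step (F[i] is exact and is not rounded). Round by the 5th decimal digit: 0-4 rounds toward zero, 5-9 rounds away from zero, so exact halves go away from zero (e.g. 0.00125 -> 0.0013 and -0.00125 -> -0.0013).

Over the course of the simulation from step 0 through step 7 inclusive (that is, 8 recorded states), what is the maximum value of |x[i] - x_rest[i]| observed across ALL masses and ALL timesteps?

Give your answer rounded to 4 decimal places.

Answer: 4.0000

Derivation:
Step 0: x=[2.0000 8.0000 10.0000 14.0000] v=[0.0000 0.0000 0.0000 0.0000]
Step 1: x=[6.0000 4.0000 12.0000 13.0000] v=[8.0000 -8.0000 4.0000 -2.0000]
Step 2: x=[2.0000 10.0000 7.0000 14.0000] v=[-8.0000 12.0000 -10.0000 2.0000]
Step 3: x=[4.0000 5.0000 12.0000 11.0000] v=[4.0000 -10.0000 10.0000 -6.0000]
Step 4: x=[3.0000 6.0000 9.0000 12.0000] v=[-2.0000 2.0000 -6.0000 2.0000]
Step 5: x=[2.0000 7.0000 6.0000 13.0000] v=[-2.0000 2.0000 -6.0000 2.0000]
Step 6: x=[4.0000 2.0000 11.0000 10.0000] v=[4.0000 -10.0000 10.0000 -6.0000]
Step 7: x=[0.0000 8.0000 6.0000 11.0000] v=[-8.0000 12.0000 -10.0000 2.0000]
Max displacement = 4.0000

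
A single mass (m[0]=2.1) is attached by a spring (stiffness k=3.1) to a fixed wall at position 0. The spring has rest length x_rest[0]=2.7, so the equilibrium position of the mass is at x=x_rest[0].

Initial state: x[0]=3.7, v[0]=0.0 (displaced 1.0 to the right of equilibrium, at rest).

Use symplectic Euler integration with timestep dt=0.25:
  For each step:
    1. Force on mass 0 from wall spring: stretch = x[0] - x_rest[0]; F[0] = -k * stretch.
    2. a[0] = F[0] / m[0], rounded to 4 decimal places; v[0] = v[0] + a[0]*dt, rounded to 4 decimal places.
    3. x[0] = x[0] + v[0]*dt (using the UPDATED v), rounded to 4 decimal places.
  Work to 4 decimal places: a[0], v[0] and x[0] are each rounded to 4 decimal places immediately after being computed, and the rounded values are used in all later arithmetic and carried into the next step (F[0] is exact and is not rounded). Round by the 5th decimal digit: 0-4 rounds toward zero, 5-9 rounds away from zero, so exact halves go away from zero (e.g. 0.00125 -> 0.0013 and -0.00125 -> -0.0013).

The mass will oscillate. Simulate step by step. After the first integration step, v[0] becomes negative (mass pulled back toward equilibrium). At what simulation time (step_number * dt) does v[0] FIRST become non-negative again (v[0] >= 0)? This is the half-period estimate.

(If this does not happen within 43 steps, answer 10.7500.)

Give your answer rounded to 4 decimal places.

Step 0: x=[3.7000] v=[0.0000]
Step 1: x=[3.6077] v=[-0.3691]
Step 2: x=[3.4317] v=[-0.7041]
Step 3: x=[3.1882] v=[-0.9741]
Step 4: x=[2.8996] v=[-1.1543]
Step 5: x=[2.5926] v=[-1.2280]
Step 6: x=[2.2955] v=[-1.1884]
Step 7: x=[2.0357] v=[-1.0391]
Step 8: x=[1.8372] v=[-0.7940]
Step 9: x=[1.7183] v=[-0.4756]
Step 10: x=[1.6900] v=[-0.1133]
Step 11: x=[1.7549] v=[0.2595]
First v>=0 after going negative at step 11, time=2.7500

Answer: 2.7500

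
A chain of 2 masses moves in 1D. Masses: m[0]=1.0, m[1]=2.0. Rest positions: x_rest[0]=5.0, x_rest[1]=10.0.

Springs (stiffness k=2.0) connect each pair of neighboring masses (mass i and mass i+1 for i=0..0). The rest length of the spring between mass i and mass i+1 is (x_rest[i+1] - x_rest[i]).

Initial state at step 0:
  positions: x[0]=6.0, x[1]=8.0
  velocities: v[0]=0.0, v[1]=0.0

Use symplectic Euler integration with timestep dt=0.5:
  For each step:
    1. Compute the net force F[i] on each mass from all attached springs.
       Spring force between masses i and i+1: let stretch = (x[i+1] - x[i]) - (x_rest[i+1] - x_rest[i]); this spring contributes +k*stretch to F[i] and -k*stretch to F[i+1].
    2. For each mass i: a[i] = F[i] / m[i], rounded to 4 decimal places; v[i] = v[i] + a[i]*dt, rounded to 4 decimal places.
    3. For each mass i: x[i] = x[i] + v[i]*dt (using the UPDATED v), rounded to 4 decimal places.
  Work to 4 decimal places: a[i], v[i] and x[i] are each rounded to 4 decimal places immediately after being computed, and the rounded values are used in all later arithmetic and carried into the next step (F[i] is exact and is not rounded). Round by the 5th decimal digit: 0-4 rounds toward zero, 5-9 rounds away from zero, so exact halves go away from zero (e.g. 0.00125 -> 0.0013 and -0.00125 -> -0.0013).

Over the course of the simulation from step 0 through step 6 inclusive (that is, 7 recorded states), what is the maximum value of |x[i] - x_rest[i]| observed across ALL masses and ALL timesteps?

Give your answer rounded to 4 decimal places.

Answer: 3.2187

Derivation:
Step 0: x=[6.0000 8.0000] v=[0.0000 0.0000]
Step 1: x=[4.5000 8.7500] v=[-3.0000 1.5000]
Step 2: x=[2.6250 9.6875] v=[-3.7500 1.8750]
Step 3: x=[1.7813 10.1094] v=[-1.6875 0.8438]
Step 4: x=[2.6016 9.6993] v=[1.6406 -0.8203]
Step 5: x=[4.4708 8.7647] v=[3.7383 -1.8692]
Step 6: x=[5.9869 8.0066] v=[3.0322 -1.5162]
Max displacement = 3.2187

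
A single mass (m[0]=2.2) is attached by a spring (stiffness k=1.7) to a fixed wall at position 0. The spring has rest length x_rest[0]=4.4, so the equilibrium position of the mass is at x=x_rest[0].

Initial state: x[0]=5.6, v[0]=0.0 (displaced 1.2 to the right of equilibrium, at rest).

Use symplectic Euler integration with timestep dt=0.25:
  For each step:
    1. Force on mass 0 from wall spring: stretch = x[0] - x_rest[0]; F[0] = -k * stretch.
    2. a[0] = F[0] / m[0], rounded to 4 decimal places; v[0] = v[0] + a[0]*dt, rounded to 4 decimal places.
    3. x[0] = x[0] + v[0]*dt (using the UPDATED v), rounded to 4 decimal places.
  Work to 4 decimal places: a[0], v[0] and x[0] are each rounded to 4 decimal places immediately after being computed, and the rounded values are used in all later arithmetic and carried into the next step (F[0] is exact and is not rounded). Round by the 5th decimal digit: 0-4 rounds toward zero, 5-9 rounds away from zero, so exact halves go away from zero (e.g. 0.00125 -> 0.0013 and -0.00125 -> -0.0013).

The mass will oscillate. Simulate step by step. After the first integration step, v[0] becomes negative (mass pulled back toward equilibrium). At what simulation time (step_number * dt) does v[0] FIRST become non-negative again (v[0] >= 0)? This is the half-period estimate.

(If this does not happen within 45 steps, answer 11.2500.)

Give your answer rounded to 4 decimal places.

Step 0: x=[5.6000] v=[0.0000]
Step 1: x=[5.5421] v=[-0.2318]
Step 2: x=[5.4290] v=[-0.4524]
Step 3: x=[5.2662] v=[-0.6512]
Step 4: x=[5.0616] v=[-0.8185]
Step 5: x=[4.8250] v=[-0.9463]
Step 6: x=[4.5679] v=[-1.0284]
Step 7: x=[4.3027] v=[-1.0608]
Step 8: x=[4.0422] v=[-1.0420]
Step 9: x=[3.7990] v=[-0.9729]
Step 10: x=[3.5848] v=[-0.8568]
Step 11: x=[3.4100] v=[-0.6993]
Step 12: x=[3.2830] v=[-0.5081]
Step 13: x=[3.2099] v=[-0.2923]
Step 14: x=[3.1943] v=[-0.0624]
Step 15: x=[3.2369] v=[0.1705]
First v>=0 after going negative at step 15, time=3.7500

Answer: 3.7500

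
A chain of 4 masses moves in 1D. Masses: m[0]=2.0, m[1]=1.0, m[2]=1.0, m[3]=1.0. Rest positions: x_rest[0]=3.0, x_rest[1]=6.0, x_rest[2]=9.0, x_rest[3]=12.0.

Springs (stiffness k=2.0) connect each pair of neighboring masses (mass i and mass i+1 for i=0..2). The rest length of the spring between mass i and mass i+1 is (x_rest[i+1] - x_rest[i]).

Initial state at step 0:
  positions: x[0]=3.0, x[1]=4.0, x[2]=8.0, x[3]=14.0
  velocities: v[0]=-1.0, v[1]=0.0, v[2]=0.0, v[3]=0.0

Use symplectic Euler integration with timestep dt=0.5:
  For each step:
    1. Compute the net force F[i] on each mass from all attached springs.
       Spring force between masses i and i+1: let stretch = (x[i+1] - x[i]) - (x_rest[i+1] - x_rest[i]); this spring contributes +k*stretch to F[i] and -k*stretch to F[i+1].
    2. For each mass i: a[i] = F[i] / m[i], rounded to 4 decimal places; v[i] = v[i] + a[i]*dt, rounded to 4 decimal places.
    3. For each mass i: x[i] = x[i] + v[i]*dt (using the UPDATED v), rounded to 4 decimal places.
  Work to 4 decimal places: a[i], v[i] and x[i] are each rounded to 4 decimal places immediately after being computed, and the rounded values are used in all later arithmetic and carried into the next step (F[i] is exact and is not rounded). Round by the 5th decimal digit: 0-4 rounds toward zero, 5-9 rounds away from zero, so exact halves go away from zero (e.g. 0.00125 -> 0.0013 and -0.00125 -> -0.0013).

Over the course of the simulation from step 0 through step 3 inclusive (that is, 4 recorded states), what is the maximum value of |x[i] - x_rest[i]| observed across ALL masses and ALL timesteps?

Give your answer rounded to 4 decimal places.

Answer: 2.0312

Derivation:
Step 0: x=[3.0000 4.0000 8.0000 14.0000] v=[-1.0000 0.0000 0.0000 0.0000]
Step 1: x=[2.0000 5.5000 9.0000 12.5000] v=[-2.0000 3.0000 2.0000 -3.0000]
Step 2: x=[1.1250 7.0000 10.0000 10.7500] v=[-1.7500 3.0000 2.0000 -3.5000]
Step 3: x=[0.9688 7.0625 9.8750 10.1250] v=[-0.3125 0.1250 -0.2500 -1.2500]
Max displacement = 2.0312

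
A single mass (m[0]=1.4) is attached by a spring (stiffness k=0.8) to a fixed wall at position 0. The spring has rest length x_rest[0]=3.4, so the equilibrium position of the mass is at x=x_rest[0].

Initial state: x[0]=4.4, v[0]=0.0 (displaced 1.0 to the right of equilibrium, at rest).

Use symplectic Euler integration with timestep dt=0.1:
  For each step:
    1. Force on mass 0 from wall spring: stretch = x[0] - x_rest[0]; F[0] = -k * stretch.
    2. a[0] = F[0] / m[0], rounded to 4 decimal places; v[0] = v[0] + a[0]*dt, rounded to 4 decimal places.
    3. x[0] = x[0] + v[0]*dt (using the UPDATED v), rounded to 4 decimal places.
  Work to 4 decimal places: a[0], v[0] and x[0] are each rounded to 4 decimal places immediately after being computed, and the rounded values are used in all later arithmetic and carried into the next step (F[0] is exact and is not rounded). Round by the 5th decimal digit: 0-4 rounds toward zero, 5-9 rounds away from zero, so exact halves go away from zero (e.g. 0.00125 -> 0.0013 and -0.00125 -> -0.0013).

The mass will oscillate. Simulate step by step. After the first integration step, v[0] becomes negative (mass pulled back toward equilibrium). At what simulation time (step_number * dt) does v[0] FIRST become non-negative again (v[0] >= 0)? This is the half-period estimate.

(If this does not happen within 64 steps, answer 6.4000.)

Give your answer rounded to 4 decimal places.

Step 0: x=[4.4000] v=[0.0000]
Step 1: x=[4.3943] v=[-0.0571]
Step 2: x=[4.3829] v=[-0.1139]
Step 3: x=[4.3659] v=[-0.1701]
Step 4: x=[4.3434] v=[-0.2253]
Step 5: x=[4.3155] v=[-0.2792]
Step 6: x=[4.2824] v=[-0.3315]
Step 7: x=[4.2442] v=[-0.3819]
Step 8: x=[4.2012] v=[-0.4301]
Step 9: x=[4.1536] v=[-0.4759]
Step 10: x=[4.1017] v=[-0.5190]
Step 11: x=[4.0458] v=[-0.5591]
Step 12: x=[3.9862] v=[-0.5960]
Step 13: x=[3.9233] v=[-0.6295]
Step 14: x=[3.8574] v=[-0.6594]
Step 15: x=[3.7889] v=[-0.6855]
Step 16: x=[3.7181] v=[-0.7077]
Step 17: x=[3.6455] v=[-0.7259]
Step 18: x=[3.5715] v=[-0.7399]
Step 19: x=[3.4965] v=[-0.7497]
Step 20: x=[3.4210] v=[-0.7552]
Step 21: x=[3.3454] v=[-0.7564]
Step 22: x=[3.2701] v=[-0.7533]
Step 23: x=[3.1955] v=[-0.7459]
Step 24: x=[3.1221] v=[-0.7342]
Step 25: x=[3.0503] v=[-0.7183]
Step 26: x=[2.9805] v=[-0.6983]
Step 27: x=[2.9131] v=[-0.6743]
Step 28: x=[2.8485] v=[-0.6465]
Step 29: x=[2.7870] v=[-0.6150]
Step 30: x=[2.7290] v=[-0.5800]
Step 31: x=[2.6748] v=[-0.5417]
Step 32: x=[2.6248] v=[-0.5003]
Step 33: x=[2.5792] v=[-0.4560]
Step 34: x=[2.5383] v=[-0.4091]
Step 35: x=[2.5023] v=[-0.3599]
Step 36: x=[2.4714] v=[-0.3086]
Step 37: x=[2.4459] v=[-0.2555]
Step 38: x=[2.4258] v=[-0.2010]
Step 39: x=[2.4113] v=[-0.1453]
Step 40: x=[2.4024] v=[-0.0888]
Step 41: x=[2.3992] v=[-0.0318]
Step 42: x=[2.4017] v=[0.0254]
First v>=0 after going negative at step 42, time=4.2000

Answer: 4.2000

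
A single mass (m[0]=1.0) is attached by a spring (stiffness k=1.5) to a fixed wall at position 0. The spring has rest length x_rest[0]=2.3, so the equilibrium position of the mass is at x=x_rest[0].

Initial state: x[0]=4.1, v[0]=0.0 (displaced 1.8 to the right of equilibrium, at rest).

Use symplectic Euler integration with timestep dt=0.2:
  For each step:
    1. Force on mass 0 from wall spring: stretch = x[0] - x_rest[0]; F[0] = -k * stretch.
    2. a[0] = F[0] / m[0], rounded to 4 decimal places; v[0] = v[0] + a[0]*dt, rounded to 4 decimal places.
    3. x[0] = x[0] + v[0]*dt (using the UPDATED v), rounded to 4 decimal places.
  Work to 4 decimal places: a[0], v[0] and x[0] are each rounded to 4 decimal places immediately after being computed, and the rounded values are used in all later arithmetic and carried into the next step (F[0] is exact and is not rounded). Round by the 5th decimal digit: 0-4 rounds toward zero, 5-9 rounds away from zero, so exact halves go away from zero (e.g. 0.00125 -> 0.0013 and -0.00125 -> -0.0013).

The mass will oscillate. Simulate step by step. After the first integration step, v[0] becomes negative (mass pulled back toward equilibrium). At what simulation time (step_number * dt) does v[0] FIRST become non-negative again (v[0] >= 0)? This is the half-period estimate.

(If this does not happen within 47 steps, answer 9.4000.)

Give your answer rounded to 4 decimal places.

Step 0: x=[4.1000] v=[0.0000]
Step 1: x=[3.9920] v=[-0.5400]
Step 2: x=[3.7825] v=[-1.0476]
Step 3: x=[3.4840] v=[-1.4924]
Step 4: x=[3.1145] v=[-1.8476]
Step 5: x=[2.6961] v=[-2.0920]
Step 6: x=[2.2539] v=[-2.2108]
Step 7: x=[1.8145] v=[-2.1970]
Step 8: x=[1.4042] v=[-2.0513]
Step 9: x=[1.0477] v=[-1.7826]
Step 10: x=[0.7663] v=[-1.4069]
Step 11: x=[0.5769] v=[-0.9468]
Step 12: x=[0.4909] v=[-0.4299]
Step 13: x=[0.5135] v=[0.1128]
First v>=0 after going negative at step 13, time=2.6000

Answer: 2.6000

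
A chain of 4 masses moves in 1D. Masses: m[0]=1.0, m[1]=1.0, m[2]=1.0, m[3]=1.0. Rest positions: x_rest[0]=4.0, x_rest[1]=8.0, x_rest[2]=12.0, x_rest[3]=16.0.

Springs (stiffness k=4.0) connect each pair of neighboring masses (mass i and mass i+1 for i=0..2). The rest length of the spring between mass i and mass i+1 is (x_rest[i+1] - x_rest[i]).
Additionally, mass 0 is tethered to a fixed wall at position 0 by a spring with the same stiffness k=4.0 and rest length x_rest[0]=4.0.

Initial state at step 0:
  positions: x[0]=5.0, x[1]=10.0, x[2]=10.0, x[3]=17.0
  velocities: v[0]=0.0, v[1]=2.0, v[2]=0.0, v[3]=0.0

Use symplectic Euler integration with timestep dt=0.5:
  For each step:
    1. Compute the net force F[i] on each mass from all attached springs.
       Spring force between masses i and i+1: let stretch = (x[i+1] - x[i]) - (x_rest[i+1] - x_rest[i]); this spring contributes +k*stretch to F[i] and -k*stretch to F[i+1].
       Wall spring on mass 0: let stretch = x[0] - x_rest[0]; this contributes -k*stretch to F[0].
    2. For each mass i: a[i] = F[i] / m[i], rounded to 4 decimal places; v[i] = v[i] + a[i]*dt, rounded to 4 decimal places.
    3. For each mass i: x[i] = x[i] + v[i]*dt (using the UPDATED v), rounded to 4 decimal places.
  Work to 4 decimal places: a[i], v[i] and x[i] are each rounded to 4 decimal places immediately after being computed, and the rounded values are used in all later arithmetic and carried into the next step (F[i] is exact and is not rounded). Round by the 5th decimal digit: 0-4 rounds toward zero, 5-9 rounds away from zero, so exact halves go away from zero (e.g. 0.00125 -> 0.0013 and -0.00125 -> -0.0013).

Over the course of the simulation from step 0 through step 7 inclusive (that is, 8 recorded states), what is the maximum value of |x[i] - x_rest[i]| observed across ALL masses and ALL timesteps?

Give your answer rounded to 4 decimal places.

Answer: 5.0000

Derivation:
Step 0: x=[5.0000 10.0000 10.0000 17.0000] v=[0.0000 2.0000 0.0000 0.0000]
Step 1: x=[5.0000 6.0000 17.0000 14.0000] v=[0.0000 -8.0000 14.0000 -6.0000]
Step 2: x=[1.0000 12.0000 10.0000 18.0000] v=[-8.0000 12.0000 -14.0000 8.0000]
Step 3: x=[7.0000 5.0000 13.0000 18.0000] v=[12.0000 -14.0000 6.0000 0.0000]
Step 4: x=[4.0000 8.0000 13.0000 17.0000] v=[-6.0000 6.0000 0.0000 -2.0000]
Step 5: x=[1.0000 12.0000 12.0000 16.0000] v=[-6.0000 8.0000 -2.0000 -2.0000]
Step 6: x=[8.0000 5.0000 15.0000 15.0000] v=[14.0000 -14.0000 6.0000 -2.0000]
Step 7: x=[4.0000 11.0000 8.0000 18.0000] v=[-8.0000 12.0000 -14.0000 6.0000]
Max displacement = 5.0000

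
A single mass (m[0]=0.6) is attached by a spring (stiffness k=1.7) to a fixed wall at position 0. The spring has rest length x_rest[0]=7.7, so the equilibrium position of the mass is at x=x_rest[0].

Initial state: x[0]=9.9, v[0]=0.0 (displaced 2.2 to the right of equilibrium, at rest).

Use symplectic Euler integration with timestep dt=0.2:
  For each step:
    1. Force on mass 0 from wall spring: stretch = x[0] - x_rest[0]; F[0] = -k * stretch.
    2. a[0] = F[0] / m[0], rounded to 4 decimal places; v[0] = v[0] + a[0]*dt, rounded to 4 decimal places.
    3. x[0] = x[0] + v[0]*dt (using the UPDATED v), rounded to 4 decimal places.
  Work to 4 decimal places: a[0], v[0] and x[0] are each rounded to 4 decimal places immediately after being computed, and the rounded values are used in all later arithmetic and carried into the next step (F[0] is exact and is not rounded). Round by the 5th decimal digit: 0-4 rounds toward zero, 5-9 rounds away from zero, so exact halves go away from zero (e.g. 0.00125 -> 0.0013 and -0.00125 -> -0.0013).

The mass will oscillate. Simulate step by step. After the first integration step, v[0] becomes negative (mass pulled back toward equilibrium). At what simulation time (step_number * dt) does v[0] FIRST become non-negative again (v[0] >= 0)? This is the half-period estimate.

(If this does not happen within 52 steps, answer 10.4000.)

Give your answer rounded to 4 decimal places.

Step 0: x=[9.9000] v=[0.0000]
Step 1: x=[9.6507] v=[-1.2467]
Step 2: x=[9.1803] v=[-2.3521]
Step 3: x=[8.5421] v=[-3.1909]
Step 4: x=[7.8085] v=[-3.6681]
Step 5: x=[7.0626] v=[-3.7296]
Step 6: x=[6.3889] v=[-3.3684]
Step 7: x=[5.8638] v=[-2.6254]
Step 8: x=[5.5468] v=[-1.5849]
Step 9: x=[5.4738] v=[-0.3648]
Step 10: x=[5.6531] v=[0.8967]
First v>=0 after going negative at step 10, time=2.0000

Answer: 2.0000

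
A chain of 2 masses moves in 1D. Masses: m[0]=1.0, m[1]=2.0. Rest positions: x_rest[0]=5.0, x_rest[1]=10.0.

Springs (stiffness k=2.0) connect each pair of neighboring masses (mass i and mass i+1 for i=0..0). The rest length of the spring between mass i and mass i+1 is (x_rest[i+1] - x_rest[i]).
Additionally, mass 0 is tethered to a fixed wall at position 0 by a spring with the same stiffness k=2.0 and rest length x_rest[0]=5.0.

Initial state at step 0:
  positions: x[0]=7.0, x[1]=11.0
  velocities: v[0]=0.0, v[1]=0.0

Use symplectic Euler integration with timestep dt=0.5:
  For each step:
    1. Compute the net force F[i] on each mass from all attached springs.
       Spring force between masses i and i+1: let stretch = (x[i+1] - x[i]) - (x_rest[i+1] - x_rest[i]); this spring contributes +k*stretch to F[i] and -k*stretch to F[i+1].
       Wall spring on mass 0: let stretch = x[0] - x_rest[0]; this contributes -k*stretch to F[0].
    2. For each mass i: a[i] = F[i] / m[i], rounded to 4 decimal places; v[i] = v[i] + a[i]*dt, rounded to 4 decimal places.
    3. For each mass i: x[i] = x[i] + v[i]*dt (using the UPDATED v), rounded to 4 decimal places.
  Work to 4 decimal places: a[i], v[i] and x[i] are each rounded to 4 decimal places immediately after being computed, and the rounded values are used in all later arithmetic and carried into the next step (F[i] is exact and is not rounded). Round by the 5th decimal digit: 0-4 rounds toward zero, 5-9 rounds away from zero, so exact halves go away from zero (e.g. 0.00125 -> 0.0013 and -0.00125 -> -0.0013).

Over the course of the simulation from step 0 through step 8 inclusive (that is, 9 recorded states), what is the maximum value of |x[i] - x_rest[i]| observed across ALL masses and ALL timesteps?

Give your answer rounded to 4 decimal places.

Answer: 2.1833

Derivation:
Step 0: x=[7.0000 11.0000] v=[0.0000 0.0000]
Step 1: x=[5.5000 11.2500] v=[-3.0000 0.5000]
Step 2: x=[4.1250 11.3125] v=[-2.7500 0.1250]
Step 3: x=[4.2813 10.8281] v=[0.3125 -0.9688]
Step 4: x=[5.5703 9.9570] v=[2.5780 -1.7422]
Step 5: x=[6.2675 9.2392] v=[1.3944 -1.4356]
Step 6: x=[5.3168 9.0285] v=[-1.9014 -0.4215]
Step 7: x=[3.5636 9.1399] v=[-3.5065 0.2227]
Step 8: x=[2.8167 9.1072] v=[-1.4938 -0.0655]
Max displacement = 2.1833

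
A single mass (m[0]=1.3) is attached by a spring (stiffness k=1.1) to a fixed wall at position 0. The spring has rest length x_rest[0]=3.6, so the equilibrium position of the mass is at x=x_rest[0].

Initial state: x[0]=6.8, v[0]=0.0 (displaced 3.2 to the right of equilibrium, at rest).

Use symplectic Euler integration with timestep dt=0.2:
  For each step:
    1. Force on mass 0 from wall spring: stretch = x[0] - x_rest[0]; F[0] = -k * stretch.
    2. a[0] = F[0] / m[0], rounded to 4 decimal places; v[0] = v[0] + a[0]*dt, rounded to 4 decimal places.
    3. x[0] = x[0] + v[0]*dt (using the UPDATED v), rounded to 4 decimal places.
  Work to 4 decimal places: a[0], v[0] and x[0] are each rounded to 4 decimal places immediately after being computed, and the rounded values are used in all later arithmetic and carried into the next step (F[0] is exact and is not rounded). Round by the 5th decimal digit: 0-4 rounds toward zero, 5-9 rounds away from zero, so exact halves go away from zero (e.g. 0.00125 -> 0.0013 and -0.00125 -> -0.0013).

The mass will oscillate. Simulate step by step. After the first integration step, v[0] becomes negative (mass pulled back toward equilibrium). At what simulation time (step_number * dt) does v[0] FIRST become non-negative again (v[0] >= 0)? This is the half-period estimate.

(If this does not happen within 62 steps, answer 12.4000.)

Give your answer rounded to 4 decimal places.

Step 0: x=[6.8000] v=[0.0000]
Step 1: x=[6.6917] v=[-0.5415]
Step 2: x=[6.4788] v=[-1.0647]
Step 3: x=[6.1684] v=[-1.5519]
Step 4: x=[5.7711] v=[-1.9866]
Step 5: x=[5.3003] v=[-2.3540]
Step 6: x=[4.7720] v=[-2.6417]
Step 7: x=[4.2040] v=[-2.8400]
Step 8: x=[3.6156] v=[-2.9422]
Step 9: x=[3.0266] v=[-2.9448]
Step 10: x=[2.4570] v=[-2.8478]
Step 11: x=[1.9261] v=[-2.6544]
Step 12: x=[1.4519] v=[-2.3711]
Step 13: x=[1.0504] v=[-2.0076]
Step 14: x=[0.7352] v=[-1.5761]
Step 15: x=[0.5169] v=[-1.0913]
Step 16: x=[0.4030] v=[-0.5695]
Step 17: x=[0.3973] v=[-0.0285]
Step 18: x=[0.5000] v=[0.5135]
First v>=0 after going negative at step 18, time=3.6000

Answer: 3.6000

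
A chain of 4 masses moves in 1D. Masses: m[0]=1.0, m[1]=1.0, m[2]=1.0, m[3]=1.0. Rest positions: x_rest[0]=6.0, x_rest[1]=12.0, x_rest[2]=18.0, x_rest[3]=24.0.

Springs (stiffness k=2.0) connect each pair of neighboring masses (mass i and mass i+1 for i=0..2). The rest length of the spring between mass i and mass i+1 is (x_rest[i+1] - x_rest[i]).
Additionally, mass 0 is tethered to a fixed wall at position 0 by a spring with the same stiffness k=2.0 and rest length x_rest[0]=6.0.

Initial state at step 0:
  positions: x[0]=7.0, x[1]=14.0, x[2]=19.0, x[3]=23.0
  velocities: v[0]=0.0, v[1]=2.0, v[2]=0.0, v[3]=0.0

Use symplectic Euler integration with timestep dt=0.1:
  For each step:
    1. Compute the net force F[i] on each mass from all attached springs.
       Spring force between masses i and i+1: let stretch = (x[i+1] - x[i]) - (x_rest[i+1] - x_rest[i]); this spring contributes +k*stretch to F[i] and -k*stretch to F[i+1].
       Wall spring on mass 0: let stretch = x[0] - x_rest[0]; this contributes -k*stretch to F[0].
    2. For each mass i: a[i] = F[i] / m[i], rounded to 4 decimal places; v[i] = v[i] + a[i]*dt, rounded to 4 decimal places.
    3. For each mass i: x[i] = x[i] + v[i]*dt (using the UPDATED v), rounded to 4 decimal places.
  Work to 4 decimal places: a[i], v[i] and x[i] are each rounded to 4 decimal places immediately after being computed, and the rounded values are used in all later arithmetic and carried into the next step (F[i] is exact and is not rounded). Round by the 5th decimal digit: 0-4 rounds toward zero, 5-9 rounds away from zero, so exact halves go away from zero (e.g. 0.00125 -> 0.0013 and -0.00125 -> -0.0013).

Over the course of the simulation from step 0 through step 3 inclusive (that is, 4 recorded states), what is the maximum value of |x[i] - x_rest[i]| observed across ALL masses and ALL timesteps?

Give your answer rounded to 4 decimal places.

Step 0: x=[7.0000 14.0000 19.0000 23.0000] v=[0.0000 2.0000 0.0000 0.0000]
Step 1: x=[7.0000 14.1600 18.9800 23.0400] v=[0.0000 1.6000 -0.2000 0.4000]
Step 2: x=[7.0032 14.2732 18.9448 23.1188] v=[0.0320 1.1320 -0.3520 0.7880]
Step 3: x=[7.0117 14.3344 18.8997 23.2341] v=[0.0854 0.6123 -0.4515 1.1532]
Max displacement = 2.3344

Answer: 2.3344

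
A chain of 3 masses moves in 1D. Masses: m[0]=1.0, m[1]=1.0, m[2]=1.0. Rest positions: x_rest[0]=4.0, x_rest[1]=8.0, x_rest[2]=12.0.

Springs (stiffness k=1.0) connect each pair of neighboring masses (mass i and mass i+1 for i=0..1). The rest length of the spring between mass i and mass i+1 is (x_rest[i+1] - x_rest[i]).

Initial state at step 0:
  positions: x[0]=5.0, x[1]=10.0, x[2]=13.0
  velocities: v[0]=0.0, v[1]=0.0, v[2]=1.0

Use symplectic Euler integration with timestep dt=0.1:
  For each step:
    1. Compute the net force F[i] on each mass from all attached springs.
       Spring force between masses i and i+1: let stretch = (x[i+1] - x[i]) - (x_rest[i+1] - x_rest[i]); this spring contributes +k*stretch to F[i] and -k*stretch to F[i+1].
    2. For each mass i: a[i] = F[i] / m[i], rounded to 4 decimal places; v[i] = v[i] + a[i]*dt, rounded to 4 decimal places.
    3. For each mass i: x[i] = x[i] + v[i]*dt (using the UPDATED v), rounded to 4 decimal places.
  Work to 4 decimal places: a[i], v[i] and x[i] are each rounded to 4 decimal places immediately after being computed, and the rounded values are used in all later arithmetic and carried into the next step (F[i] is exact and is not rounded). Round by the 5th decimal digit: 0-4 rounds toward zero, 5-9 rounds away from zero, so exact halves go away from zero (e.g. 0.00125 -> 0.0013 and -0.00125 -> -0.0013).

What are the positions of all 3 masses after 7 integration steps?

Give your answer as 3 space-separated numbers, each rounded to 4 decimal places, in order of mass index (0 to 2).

Answer: 5.2452 9.5643 13.8906

Derivation:
Step 0: x=[5.0000 10.0000 13.0000] v=[0.0000 0.0000 1.0000]
Step 1: x=[5.0100 9.9800 13.1100] v=[0.1000 -0.2000 1.1000]
Step 2: x=[5.0297 9.9416 13.2287] v=[0.1970 -0.3840 1.1870]
Step 3: x=[5.0585 9.8870 13.3545] v=[0.2882 -0.5465 1.2583]
Step 4: x=[5.0956 9.8187 13.4857] v=[0.3711 -0.6826 1.3116]
Step 5: x=[5.1399 9.7399 13.6202] v=[0.4434 -0.7882 1.3449]
Step 6: x=[5.1902 9.6539 13.7559] v=[0.5034 -0.8602 1.3569]
Step 7: x=[5.2452 9.5643 13.8906] v=[0.5498 -0.8964 1.3467]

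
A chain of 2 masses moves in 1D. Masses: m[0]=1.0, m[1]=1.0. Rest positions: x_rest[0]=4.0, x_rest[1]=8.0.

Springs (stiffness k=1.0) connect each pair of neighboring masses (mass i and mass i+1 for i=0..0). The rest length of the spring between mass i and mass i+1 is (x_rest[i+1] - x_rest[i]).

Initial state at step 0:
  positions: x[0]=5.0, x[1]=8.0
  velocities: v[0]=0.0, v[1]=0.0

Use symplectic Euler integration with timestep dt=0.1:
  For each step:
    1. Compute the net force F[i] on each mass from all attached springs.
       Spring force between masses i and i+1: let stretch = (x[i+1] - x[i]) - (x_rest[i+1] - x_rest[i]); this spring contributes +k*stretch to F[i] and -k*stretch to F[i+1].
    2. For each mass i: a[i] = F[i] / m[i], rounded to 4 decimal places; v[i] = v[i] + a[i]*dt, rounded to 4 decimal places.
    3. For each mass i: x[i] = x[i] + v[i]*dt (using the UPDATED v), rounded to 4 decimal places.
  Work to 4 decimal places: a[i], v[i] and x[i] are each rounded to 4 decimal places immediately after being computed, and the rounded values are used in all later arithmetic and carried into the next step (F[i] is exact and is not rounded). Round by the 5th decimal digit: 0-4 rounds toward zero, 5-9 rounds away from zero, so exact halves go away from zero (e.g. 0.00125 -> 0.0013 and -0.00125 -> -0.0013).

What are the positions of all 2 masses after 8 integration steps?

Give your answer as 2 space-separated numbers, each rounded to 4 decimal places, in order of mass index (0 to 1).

Answer: 4.6802 8.3198

Derivation:
Step 0: x=[5.0000 8.0000] v=[0.0000 0.0000]
Step 1: x=[4.9900 8.0100] v=[-0.1000 0.1000]
Step 2: x=[4.9702 8.0298] v=[-0.1980 0.1980]
Step 3: x=[4.9410 8.0590] v=[-0.2920 0.2920]
Step 4: x=[4.9030 8.0970] v=[-0.3802 0.3802]
Step 5: x=[4.8569 8.1431] v=[-0.4608 0.4608]
Step 6: x=[4.8037 8.1963] v=[-0.5322 0.5322]
Step 7: x=[4.7444 8.2556] v=[-0.5929 0.5929]
Step 8: x=[4.6802 8.3198] v=[-0.6418 0.6418]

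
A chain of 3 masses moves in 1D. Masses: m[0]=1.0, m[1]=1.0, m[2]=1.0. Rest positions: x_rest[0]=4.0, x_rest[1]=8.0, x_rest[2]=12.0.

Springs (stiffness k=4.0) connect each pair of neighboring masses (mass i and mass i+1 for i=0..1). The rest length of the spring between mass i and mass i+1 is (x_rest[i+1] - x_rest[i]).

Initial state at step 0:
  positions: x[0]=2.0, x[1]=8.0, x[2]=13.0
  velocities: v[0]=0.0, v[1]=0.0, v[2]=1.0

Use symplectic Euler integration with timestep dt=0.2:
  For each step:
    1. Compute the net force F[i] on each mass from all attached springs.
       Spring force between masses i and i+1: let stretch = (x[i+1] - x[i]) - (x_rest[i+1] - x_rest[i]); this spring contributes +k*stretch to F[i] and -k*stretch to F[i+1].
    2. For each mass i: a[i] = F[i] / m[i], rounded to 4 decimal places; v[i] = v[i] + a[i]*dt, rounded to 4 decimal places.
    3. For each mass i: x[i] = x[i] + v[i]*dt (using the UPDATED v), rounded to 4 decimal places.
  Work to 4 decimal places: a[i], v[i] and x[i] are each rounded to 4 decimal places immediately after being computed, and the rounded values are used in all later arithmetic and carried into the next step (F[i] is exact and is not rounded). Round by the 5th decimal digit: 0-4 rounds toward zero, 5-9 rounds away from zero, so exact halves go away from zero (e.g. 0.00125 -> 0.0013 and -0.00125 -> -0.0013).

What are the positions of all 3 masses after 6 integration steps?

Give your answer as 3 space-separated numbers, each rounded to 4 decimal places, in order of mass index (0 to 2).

Answer: 5.1974 8.1179 10.8848

Derivation:
Step 0: x=[2.0000 8.0000 13.0000] v=[0.0000 0.0000 1.0000]
Step 1: x=[2.3200 7.8400 13.0400] v=[1.6000 -0.8000 0.2000]
Step 2: x=[2.8832 7.6288 12.8880] v=[2.8160 -1.0560 -0.7600]
Step 3: x=[3.5657 7.4998 12.5345] v=[3.4125 -0.6451 -1.7674]
Step 4: x=[4.2377 7.5469 12.0155] v=[3.3598 0.2354 -2.5952]
Step 5: x=[4.7991 7.7795 11.4215] v=[2.8072 1.1629 -2.9701]
Step 6: x=[5.1974 8.1179 10.8848] v=[1.9915 1.6922 -2.6837]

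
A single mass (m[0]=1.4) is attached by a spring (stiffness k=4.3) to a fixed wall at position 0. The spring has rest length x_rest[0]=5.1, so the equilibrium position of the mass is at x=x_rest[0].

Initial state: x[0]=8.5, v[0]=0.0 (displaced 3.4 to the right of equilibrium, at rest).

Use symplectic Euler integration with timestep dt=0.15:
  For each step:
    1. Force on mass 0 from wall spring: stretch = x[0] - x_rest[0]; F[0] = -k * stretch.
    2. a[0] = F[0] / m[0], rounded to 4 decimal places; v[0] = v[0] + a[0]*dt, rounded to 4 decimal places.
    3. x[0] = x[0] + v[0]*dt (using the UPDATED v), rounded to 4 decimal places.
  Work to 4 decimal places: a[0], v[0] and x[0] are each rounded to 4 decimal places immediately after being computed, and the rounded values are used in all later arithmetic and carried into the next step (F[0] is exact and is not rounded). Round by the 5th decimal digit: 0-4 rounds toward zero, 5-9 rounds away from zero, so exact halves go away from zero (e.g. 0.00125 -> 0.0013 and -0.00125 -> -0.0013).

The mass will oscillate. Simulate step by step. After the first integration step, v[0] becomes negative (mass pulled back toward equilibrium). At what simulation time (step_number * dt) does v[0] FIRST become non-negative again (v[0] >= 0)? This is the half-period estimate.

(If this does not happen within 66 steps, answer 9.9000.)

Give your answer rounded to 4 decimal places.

Answer: 1.8000

Derivation:
Step 0: x=[8.5000] v=[0.0000]
Step 1: x=[8.2650] v=[-1.5664]
Step 2: x=[7.8113] v=[-3.0246]
Step 3: x=[7.1702] v=[-4.2737]
Step 4: x=[6.3861] v=[-5.2275]
Step 5: x=[5.5131] v=[-5.8200]
Step 6: x=[4.6116] v=[-6.0103]
Step 7: x=[3.7438] v=[-5.7853]
Step 8: x=[2.9697] v=[-5.1605]
Step 9: x=[2.3429] v=[-4.1790]
Step 10: x=[1.9066] v=[-2.9088]
Step 11: x=[1.6910] v=[-1.4376]
Step 12: x=[1.7110] v=[0.1330]
First v>=0 after going negative at step 12, time=1.8000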